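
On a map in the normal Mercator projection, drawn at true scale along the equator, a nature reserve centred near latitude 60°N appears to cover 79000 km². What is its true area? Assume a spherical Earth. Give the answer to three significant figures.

The Mercator projection is conformal; its linear scale factor is the same in every direction and equals sec φ = 1/cos φ.
Areal scale = k² = sec²φ = 1/cos²(60°) = 1/0.5000² = 4.000.
True area = apparent / (areal scale) = 79000 / 4.000 ≈ 19800 km².

19800 km²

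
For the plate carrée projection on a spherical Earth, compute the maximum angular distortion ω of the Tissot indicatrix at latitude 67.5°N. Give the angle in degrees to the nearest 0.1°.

Plate carrée maps x = Rλ, y = Rφ. The meridian scale is h = 1 and the parallel scale is k = 1/cos φ = sec φ.
At 67.5°: h = 1.000, k = 2.613; principal scales a = 2.613, b = 1.000.
sin(ω/2) = (a − b)/(a + b) = 1.613/3.613 = 0.4465, so ω = 2 arcsin(0.4465) ≈ 53.0°.

53.0°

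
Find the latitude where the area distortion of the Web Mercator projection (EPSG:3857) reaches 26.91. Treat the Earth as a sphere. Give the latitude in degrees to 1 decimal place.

Mercator areal scale is sec²φ.
sec²φ = 26.91  ⇒  cos²φ = 0.03716  ⇒  cos φ = 0.1928.
φ = arccos(0.1928) ≈ 78.9°.

78.9°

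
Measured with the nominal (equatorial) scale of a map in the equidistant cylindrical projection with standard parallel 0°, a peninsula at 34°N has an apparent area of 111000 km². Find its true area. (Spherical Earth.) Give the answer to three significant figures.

For the equirectangular projection with φ₀ = 0 (plate carrée), h = 1 along meridians and k = sec φ along parallels.
Areal scale = h·k = 1 × sec φ; at 34°, h = 1.000, k = 1.206, so h·k = 1.206.
True area = apparent / (areal scale) = 111000 / 1.206 ≈ 92000 km².

92000 km²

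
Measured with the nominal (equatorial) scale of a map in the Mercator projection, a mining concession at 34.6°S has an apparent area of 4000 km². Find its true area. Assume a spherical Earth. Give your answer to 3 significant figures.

2710 km²

The Mercator projection is conformal; its linear scale factor is the same in every direction and equals sec φ = 1/cos φ.
Areal scale = k² = sec²φ = 1/cos²(34.6°) = 1/0.8231² = 1.476.
True area = apparent / (areal scale) = 4000 / 1.476 ≈ 2710 km².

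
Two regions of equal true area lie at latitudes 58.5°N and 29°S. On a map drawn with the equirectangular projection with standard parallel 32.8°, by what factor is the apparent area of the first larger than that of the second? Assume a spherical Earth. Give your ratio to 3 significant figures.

In the equirectangular projection with standard parallel φ₀ = 32.8° (x = Rλ cos φ₀, y = Rφ), meridians are true-scale (h = 1) and the parallel scale is k = cos φ₀ / cos φ.
Areal scale at 58.5°: h·k = 1.000 × 1.609 = 1.609.
Areal scale at 29°: h·k = 1.000 × 0.9611 = 0.9611.
Ratio = 1.609/0.9611 ≈ 1.67.

1.67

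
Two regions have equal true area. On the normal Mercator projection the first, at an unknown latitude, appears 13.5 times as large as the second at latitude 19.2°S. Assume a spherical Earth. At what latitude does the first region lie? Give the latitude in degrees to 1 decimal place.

For equal true areas on Mercator, apparent areas scale as sec²φ, so the ratio is cos²φ₂ / cos²φ₁.
cos²φ₂ / cos²φ₁ = 13.5  ⇒  cos φ₁ = cos 19.2° / √13.5 = 0.9444/3.674 = 0.2570.
φ₁ = arccos(0.2570) ≈ 75.1°.

75.1°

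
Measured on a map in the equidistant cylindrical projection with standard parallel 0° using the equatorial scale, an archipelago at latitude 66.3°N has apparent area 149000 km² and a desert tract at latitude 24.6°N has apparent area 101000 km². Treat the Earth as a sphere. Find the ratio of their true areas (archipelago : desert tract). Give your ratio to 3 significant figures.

0.652

On the plate carrée, areal scale = h·k = 1 × sec φ, so true area = apparent × cos φ.
True area of archipelago: 149000 × cos(66.3°) = 149000 × 0.4019 = 59890 km².
True area of desert tract: 101000 × cos(24.6°) = 101000 × 0.9092 = 91830 km².
Ratio = 59890 / 91830 ≈ 0.652.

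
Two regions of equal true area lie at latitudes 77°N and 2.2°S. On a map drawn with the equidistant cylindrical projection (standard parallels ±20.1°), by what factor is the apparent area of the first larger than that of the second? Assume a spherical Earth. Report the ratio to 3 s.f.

With standard parallel φ₀ = 20.1°, the equirectangular projection gives x = Rλ cos φ₀, y = Rφ, so h = 1 and k = cos 20.1° / cos φ.
Areal scale at 77°: h·k = 1.000 × 4.175 = 4.175.
Areal scale at 2.2°: h·k = 1.000 × 0.9398 = 0.9398.
Ratio = 4.175/0.9398 ≈ 4.44.

4.44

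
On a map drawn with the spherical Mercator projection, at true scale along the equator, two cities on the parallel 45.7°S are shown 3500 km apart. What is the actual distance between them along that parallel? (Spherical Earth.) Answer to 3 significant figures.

2440 km

Mercator is conformal, so the point scale is isotropic: h = k = sec φ = 1/cos φ.
Along the parallel at 45.7°, map distances are exaggerated by k = sec 45.7° = 1.432.
True distance = 3500 / 1.432 = 3500 × cos 45.7° ≈ 2440 km.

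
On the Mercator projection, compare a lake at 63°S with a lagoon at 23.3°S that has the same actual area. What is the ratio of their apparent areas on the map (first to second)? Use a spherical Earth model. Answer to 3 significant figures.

On Mercator, area is exaggerated by sec²φ = 1/cos²φ.
At 63°: sec²(63°) = 1/0.4540² = 4.852.
At 23.3°: sec²(23.3°) = 1/0.9184² = 1.185.
Ratio = 4.852/1.185 = cos²(23.3°)/cos²(63°) ≈ 4.09.

4.09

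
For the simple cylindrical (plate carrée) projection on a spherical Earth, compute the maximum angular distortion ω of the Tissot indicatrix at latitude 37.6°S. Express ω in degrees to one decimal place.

For the equirectangular projection with φ₀ = 0 (plate carrée), h = 1 along meridians and k = sec φ along parallels.
At 37.6°: h = 1.000, k = 1.262; principal scales a = 1.262, b = 1.000.
sin(ω/2) = (a − b)/(a + b) = 0.2622/2.262 = 0.1159, so ω = 2 arcsin(0.1159) ≈ 13.3°.

13.3°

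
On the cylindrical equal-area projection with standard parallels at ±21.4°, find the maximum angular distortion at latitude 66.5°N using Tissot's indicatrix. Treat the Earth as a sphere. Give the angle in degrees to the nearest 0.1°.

87.3°

For cylindrical equal-area with standard parallel φ₀, h = cos φ / cos φ₀ and k = cos φ₀ / cos φ, so h·k = 1.
At 66.5°: h = 0.4283, k = 2.335; principal scales a = 2.335, b = 0.4283.
sin(ω/2) = (a − b)/(a + b) = 1.907/2.763 = 0.6900, so ω = 2 arcsin(0.6900) ≈ 87.3°.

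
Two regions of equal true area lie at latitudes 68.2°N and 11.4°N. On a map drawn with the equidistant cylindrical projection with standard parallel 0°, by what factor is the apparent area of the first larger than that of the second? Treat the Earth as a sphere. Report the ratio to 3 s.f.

2.64

Plate carrée maps x = Rλ, y = Rφ. The meridian scale is h = 1 and the parallel scale is k = 1/cos φ = sec φ.
Areal scale at 68.2°: h·k = 1.000 × 2.693 = 2.693.
Areal scale at 11.4°: h·k = 1.000 × 1.020 = 1.020.
Ratio = 2.693/1.020 ≈ 2.64.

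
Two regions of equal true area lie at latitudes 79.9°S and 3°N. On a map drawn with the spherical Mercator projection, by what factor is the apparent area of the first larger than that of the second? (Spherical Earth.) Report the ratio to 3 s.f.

32.4

Mercator areal scale is sec²φ.
At 79.9°: sec²(79.9°) = 1/0.1754² = 32.52.
At 3°: sec²(3°) = 1/0.9986² = 1.003.
Ratio = 32.52/1.003 = cos²(3°)/cos²(79.9°) ≈ 32.4.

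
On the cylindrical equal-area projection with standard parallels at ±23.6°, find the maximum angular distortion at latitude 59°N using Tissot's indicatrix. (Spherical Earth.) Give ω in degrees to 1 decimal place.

62.6°

Cylindrical equal-area (φ₀ = 23.6°): h = cos φ / cos 23.6° along meridians, k = cos 23.6° / cos φ along parallels; h·k = 1.
At 59°: h = 0.5620, k = 1.779; principal scales a = 1.779, b = 0.5620.
sin(ω/2) = (a − b)/(a + b) = 1.217/2.341 = 0.5199, so ω = 2 arcsin(0.5199) ≈ 62.6°.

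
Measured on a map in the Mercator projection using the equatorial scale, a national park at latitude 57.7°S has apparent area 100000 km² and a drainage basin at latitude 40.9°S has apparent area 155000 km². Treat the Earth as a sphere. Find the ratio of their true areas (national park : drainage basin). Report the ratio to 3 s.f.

0.322

Since Mercator area scale is 1/cos²φ, the true area equals the apparent area multiplied by cos²φ.
True area of national park: 100000 × cos²(57.7°) = 100000 × 0.2855 = 28550 km².
True area of drainage basin: 155000 × cos²(40.9°) = 155000 × 0.5713 = 88550 km².
Ratio = 28550 / 88550 ≈ 0.322.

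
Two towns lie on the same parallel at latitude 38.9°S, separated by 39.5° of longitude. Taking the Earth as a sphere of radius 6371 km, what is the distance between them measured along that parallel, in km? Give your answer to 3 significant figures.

3420 km

Arc length along a parallel = R cos φ · Δλ (with Δλ in radians).
= 6371 × cos 38.9° × (39.5° × π/180) = 6371 × 0.7782 × 0.6894 ≈ 3420 km.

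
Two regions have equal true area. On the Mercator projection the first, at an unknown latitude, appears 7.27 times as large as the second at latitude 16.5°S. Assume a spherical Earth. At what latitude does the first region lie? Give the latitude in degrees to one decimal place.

69.2°

For equal true areas on Mercator, apparent areas scale as sec²φ, so the ratio is cos²φ₂ / cos²φ₁.
cos²φ₂ / cos²φ₁ = 7.27  ⇒  cos φ₁ = cos 16.5° / √7.27 = 0.9588/2.696 = 0.3556.
φ₁ = arccos(0.3556) ≈ 69.2°.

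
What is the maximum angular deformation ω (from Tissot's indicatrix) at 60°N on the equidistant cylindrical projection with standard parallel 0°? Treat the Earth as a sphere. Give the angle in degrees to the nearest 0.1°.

38.9°

In the plate carrée (x = Rλ, y = Rφ), meridians are true-scale (h = 1) and parallels are stretched by k = sec φ.
At 60°: h = 1.000, k = 2.000; principal scales a = 2.000, b = 1.000.
sin(ω/2) = (a − b)/(a + b) = 1.0000/3.000 = 0.3333, so ω = 2 arcsin(0.3333) ≈ 38.9°.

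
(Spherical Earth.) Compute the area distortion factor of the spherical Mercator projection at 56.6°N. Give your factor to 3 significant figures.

3.30

The Mercator projection is conformal; its linear scale factor is the same in every direction and equals sec φ = 1/cos φ.
Areal scale = k² = sec²φ = 1/cos²(56.6°) = 1/0.5505² = 3.300.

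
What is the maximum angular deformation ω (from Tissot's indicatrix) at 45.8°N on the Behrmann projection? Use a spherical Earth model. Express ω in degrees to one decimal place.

24.7°

The Behrmann projection is cylindrical equal-area with φ₀ = 30°. For cylindrical equal-area with standard parallel φ₀, h = cos φ / cos φ₀ and k = cos φ₀ / cos φ, so h·k = 1.
At 45.8°: h = 0.8050, k = 1.242; principal scales a = 1.242, b = 0.8050.
sin(ω/2) = (a − b)/(a + b) = 0.4372/2.047 = 0.2136, so ω = 2 arcsin(0.2136) ≈ 24.7°.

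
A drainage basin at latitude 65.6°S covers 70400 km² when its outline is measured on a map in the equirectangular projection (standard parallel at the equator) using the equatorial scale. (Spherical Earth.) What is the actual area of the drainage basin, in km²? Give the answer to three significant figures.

In the plate carrée (x = Rλ, y = Rφ), meridians are true-scale (h = 1) and parallels are stretched by k = sec φ.
Areal scale = h·k = 1 × sec φ; at 65.6°, h = 1.000, k = 2.421, so h·k = 2.421.
True area = apparent / (areal scale) = 70400 / 2.421 ≈ 29100 km².

29100 km²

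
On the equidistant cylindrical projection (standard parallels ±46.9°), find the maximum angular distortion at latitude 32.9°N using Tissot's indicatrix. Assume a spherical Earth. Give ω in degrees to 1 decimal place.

With standard parallel φ₀ = 46.9°, the equirectangular projection gives x = Rλ cos φ₀, y = Rφ, so h = 1 and k = cos 46.9° / cos φ.
At 32.9°: h = 1.000, k = 0.8138; principal scales a = 1.000, b = 0.8138.
sin(ω/2) = (a − b)/(a + b) = 0.1862/1.814 = 0.1027, so ω = 2 arcsin(0.1027) ≈ 11.8°.

11.8°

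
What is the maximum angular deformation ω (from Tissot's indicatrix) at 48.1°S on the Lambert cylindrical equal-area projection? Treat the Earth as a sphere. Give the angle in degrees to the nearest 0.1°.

45.1°

The Lambert cylindrical equal-area projection is the cylindrical equal-area projection with its standard parallel at the equator (φ₀ = 0). A cylindrical equal-area projection with standard parallel φ₀ has meridian scale h = cos φ / cos φ₀ and parallel scale k = cos φ₀ / cos φ (so areas are preserved, h·k = 1).
At 48.1°: h = 0.6678, k = 1.497; principal scales a = 1.497, b = 0.6678.
sin(ω/2) = (a − b)/(a + b) = 0.8295/2.165 = 0.3831, so ω = 2 arcsin(0.3831) ≈ 45.1°.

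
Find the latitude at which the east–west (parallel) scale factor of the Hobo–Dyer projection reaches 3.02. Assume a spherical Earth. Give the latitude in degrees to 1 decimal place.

The Hobo–Dyer projection is cylindrical equal-area with φ₀ = 37.5°. A cylindrical equal-area projection with standard parallel φ₀ has meridian scale h = cos φ / cos φ₀ and parallel scale k = cos φ₀ / cos φ (so areas are preserved, h·k = 1).
k = cos φ₀ / cos φ = 3.02  ⇒  cos φ = cos 37.5° / 3.02 = 0.2627.
φ = arccos(0.2627) ≈ 74.8°.

74.8°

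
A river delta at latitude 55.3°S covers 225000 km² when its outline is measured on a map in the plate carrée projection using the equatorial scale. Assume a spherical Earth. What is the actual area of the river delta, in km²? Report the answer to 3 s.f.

128000 km²

For the equirectangular projection with φ₀ = 0 (plate carrée), h = 1 along meridians and k = sec φ along parallels.
Areal scale = h·k = 1 × sec φ; at 55.3°, h = 1.000, k = 1.757, so h·k = 1.757.
True area = apparent / (areal scale) = 225000 / 1.757 ≈ 128000 km².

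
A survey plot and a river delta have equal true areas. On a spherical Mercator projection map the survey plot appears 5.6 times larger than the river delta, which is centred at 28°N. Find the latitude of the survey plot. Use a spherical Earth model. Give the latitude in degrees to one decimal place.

For equal true areas on Mercator, apparent areas scale as sec²φ, so the ratio is cos²φ₂ / cos²φ₁.
cos²φ₂ / cos²φ₁ = 5.6  ⇒  cos φ₁ = cos 28° / √5.6 = 0.8829/2.366 = 0.3731.
φ₁ = arccos(0.3731) ≈ 68.1°.

68.1°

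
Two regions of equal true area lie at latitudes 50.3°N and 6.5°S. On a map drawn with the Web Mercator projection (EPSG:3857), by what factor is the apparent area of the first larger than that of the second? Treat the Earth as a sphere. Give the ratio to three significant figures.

2.42

On Mercator, area is exaggerated by sec²φ = 1/cos²φ.
At 50.3°: sec²(50.3°) = 1/0.6388² = 2.451.
At 6.5°: sec²(6.5°) = 1/0.9936² = 1.013.
Ratio = 2.451/1.013 = cos²(6.5°)/cos²(50.3°) ≈ 2.42.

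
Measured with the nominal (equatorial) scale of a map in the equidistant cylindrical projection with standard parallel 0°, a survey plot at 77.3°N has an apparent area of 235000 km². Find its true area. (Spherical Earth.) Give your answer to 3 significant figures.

For the equirectangular projection with φ₀ = 0 (plate carrée), h = 1 along meridians and k = sec φ along parallels.
Areal scale = h·k = 1 × sec φ; at 77.3°, h = 1.000, k = 4.549, so h·k = 4.549.
True area = apparent / (areal scale) = 235000 / 4.549 ≈ 51700 km².

51700 km²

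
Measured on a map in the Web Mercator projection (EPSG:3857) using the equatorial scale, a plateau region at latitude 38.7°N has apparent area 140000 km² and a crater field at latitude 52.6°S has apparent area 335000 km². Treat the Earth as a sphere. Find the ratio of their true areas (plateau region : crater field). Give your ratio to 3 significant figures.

Since Mercator area scale is 1/cos²φ, the true area equals the apparent area multiplied by cos²φ.
True area of plateau region: 140000 × cos²(38.7°) = 140000 × 0.6091 = 85270 km².
True area of crater field: 335000 × cos²(52.6°) = 335000 × 0.3689 = 123600 km².
Ratio = 85270 / 123600 ≈ 0.690.

0.690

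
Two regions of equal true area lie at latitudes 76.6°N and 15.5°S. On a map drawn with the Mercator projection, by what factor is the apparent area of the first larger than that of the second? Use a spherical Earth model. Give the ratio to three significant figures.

On Mercator, area is exaggerated by sec²φ = 1/cos²φ.
At 76.6°: sec²(76.6°) = 1/0.2317² = 18.62.
At 15.5°: sec²(15.5°) = 1/0.9636² = 1.077.
Ratio = 18.62/1.077 = cos²(15.5°)/cos²(76.6°) ≈ 17.3.

17.3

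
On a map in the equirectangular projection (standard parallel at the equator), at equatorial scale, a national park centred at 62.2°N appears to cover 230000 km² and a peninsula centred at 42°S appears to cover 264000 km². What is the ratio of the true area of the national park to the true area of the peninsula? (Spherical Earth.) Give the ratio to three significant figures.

0.547

On the plate carrée, areal scale = h·k = 1 × sec φ, so true area = apparent × cos φ.
True area of national park: 230000 × cos(62.2°) = 230000 × 0.4664 = 107300 km².
True area of peninsula: 264000 × cos(42°) = 264000 × 0.7431 = 196200 km².
Ratio = 107300 / 196200 ≈ 0.547.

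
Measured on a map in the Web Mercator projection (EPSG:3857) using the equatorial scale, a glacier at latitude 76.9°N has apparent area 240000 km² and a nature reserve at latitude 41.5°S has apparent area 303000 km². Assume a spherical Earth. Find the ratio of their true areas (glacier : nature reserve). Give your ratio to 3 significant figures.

Since Mercator area scale is 1/cos²φ, the true area equals the apparent area multiplied by cos²φ.
True area of glacier: 240000 × cos²(76.9°) = 240000 × 0.05137 = 12330 km².
True area of nature reserve: 303000 × cos²(41.5°) = 303000 × 0.5609 = 170000 km².
Ratio = 12330 / 170000 ≈ 0.0725.

0.0725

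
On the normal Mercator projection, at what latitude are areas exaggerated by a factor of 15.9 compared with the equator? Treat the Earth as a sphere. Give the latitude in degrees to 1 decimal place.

Mercator areal scale is sec²φ.
sec²φ = 15.9  ⇒  cos²φ = 0.06289  ⇒  cos φ = 0.2508.
φ = arccos(0.2508) ≈ 75.5°.

75.5°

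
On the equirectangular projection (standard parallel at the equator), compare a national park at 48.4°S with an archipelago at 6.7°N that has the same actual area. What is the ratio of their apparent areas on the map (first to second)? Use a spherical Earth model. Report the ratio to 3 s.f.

For the equirectangular projection with φ₀ = 0 (plate carrée), h = 1 along meridians and k = sec φ along parallels.
Areal scale at 48.4°: h·k = 1.000 × 1.506 = 1.506.
Areal scale at 6.7°: h·k = 1.000 × 1.007 = 1.007.
Ratio = 1.506/1.007 ≈ 1.50.

1.50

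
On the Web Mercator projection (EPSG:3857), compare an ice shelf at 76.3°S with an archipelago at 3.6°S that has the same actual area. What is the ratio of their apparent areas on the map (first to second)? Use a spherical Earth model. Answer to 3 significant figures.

Mercator areal scale is sec²φ.
At 76.3°: sec²(76.3°) = 1/0.2368² = 17.83.
At 3.6°: sec²(3.6°) = 1/0.9980² = 1.004.
Ratio = 17.83/1.004 = cos²(3.6°)/cos²(76.3°) ≈ 17.8.

17.8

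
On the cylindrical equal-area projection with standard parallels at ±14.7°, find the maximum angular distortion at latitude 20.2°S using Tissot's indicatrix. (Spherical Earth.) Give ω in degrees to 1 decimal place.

Cylindrical equal-area (φ₀ = 14.7°): h = cos φ / cos 14.7° along meridians, k = cos 14.7° / cos φ along parallels; h·k = 1.
At 20.2°: h = 0.9703, k = 1.031; principal scales a = 1.031, b = 0.9703.
sin(ω/2) = (a − b)/(a + b) = 0.06041/2.001 = 0.03019, so ω = 2 arcsin(0.03019) ≈ 3.5°.

3.5°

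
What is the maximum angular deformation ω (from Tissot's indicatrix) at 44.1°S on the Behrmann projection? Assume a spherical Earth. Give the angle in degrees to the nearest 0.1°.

The Behrmann projection is cylindrical equal-area with φ₀ = 30°. A cylindrical equal-area projection with standard parallel φ₀ has meridian scale h = cos φ / cos φ₀ and parallel scale k = cos φ₀ / cos φ (so areas are preserved, h·k = 1).
At 44.1°: h = 0.8292, k = 1.206; principal scales a = 1.206, b = 0.8292.
sin(ω/2) = (a − b)/(a + b) = 0.3767/2.035 = 0.1851, so ω = 2 arcsin(0.1851) ≈ 21.3°.

21.3°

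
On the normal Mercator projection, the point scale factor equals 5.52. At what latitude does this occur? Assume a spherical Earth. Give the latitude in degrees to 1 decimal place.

79.6°

Mercator scale is k = sec φ = 1/cos φ.
1/cos φ = 5.52  ⇒  cos φ = 0.1812  ⇒  φ = arccos(0.1812) ≈ 79.6°.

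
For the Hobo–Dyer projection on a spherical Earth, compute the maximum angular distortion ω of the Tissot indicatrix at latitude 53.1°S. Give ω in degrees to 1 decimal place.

The Hobo–Dyer projection is cylindrical equal-area with φ₀ = 37.5°. Cylindrical equal-area (φ₀ = 37.5°): h = cos φ / cos 37.5° along meridians, k = cos 37.5° / cos φ along parallels; h·k = 1.
At 53.1°: h = 0.7568, k = 1.321; principal scales a = 1.321, b = 0.7568.
sin(ω/2) = (a − b)/(a + b) = 0.5645/2.078 = 0.2716, so ω = 2 arcsin(0.2716) ≈ 31.5°.

31.5°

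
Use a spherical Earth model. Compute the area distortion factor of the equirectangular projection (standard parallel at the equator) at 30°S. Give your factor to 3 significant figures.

For the equirectangular projection with φ₀ = 0 (plate carrée), h = 1 along meridians and k = sec φ along parallels.
Areal scale = h·k = 1 × sec φ; at 30°, h = 1.000, k = 1.155, so h·k = 1.155.

1.15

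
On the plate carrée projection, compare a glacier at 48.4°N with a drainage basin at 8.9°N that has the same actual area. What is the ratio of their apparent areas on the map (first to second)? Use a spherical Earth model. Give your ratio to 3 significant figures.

1.49

For the equirectangular projection with φ₀ = 0 (plate carrée), h = 1 along meridians and k = sec φ along parallels.
Areal scale at 48.4°: h·k = 1.000 × 1.506 = 1.506.
Areal scale at 8.9°: h·k = 1.000 × 1.012 = 1.012.
Ratio = 1.506/1.012 ≈ 1.49.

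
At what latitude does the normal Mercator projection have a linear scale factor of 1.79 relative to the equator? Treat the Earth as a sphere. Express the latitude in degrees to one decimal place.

Mercator scale is k = sec φ = 1/cos φ.
1/cos φ = 1.79  ⇒  cos φ = 0.5587  ⇒  φ = arccos(0.5587) ≈ 56.0°.

56.0°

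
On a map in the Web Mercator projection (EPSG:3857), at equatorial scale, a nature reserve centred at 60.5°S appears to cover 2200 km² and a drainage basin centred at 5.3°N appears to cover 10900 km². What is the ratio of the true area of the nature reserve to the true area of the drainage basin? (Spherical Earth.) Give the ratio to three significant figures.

0.0494

On Mercator the areal scale is sec²φ, so true area = apparent × cos²φ.
True area of nature reserve: 2200 × cos²(60.5°) = 2200 × 0.2425 = 533.5 km².
True area of drainage basin: 10900 × cos²(5.3°) = 10900 × 0.9915 = 10810 km².
Ratio = 533.5 / 10810 ≈ 0.0494.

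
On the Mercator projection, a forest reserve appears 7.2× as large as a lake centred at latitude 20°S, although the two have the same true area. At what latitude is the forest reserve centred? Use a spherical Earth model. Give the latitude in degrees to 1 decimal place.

For equal true areas on Mercator, apparent areas scale as sec²φ, so the ratio is cos²φ₂ / cos²φ₁.
cos²φ₂ / cos²φ₁ = 7.2  ⇒  cos φ₁ = cos 20° / √7.2 = 0.9397/2.683 = 0.3502.
φ₁ = arccos(0.3502) ≈ 69.5°.

69.5°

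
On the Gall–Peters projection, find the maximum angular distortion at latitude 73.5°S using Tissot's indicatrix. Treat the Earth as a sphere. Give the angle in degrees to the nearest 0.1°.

92.5°

The Gall–Peters projection is cylindrical equal-area with φ₀ = 45°. A cylindrical equal-area projection with standard parallel φ₀ has meridian scale h = cos φ / cos φ₀ and parallel scale k = cos φ₀ / cos φ (so areas are preserved, h·k = 1).
At 73.5°: h = 0.4017, k = 2.490; principal scales a = 2.490, b = 0.4017.
sin(ω/2) = (a − b)/(a + b) = 2.088/2.891 = 0.7222, so ω = 2 arcsin(0.7222) ≈ 92.5°.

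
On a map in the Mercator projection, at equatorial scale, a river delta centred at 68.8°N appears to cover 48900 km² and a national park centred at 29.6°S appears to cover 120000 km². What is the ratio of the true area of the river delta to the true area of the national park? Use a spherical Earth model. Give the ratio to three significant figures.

Since Mercator area scale is 1/cos²φ, the true area equals the apparent area multiplied by cos²φ.
True area of river delta: 48900 × cos²(68.8°) = 48900 × 0.1308 = 6395 km².
True area of national park: 120000 × cos²(29.6°) = 120000 × 0.7560 = 90720 km².
Ratio = 6395 / 90720 ≈ 0.0705.

0.0705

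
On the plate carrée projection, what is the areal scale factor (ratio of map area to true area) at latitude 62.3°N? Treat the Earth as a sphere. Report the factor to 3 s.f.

2.15

For the equirectangular projection with φ₀ = 0 (plate carrée), h = 1 along meridians and k = sec φ along parallels.
Areal scale = h·k = 1 × sec φ; at 62.3°, h = 1.000, k = 2.151, so h·k = 2.151.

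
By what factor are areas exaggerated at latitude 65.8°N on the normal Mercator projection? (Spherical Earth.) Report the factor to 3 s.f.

For Mercator, h = k = sec φ (a conformal cylindrical projection has a single point scale, 1/cos φ).
Areal scale = k² = sec²φ = 1/cos²(65.8°) = 1/0.4099² = 5.951.

5.95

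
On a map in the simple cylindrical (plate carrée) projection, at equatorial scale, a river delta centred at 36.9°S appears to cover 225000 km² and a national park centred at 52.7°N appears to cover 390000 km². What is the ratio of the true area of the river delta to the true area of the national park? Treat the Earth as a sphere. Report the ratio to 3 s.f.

0.761

Plate carrée has h = 1 and k = sec φ, giving areal scale sec φ; true area = (apparent area) · cos φ.
True area of river delta: 225000 × cos(36.9°) = 225000 × 0.7997 = 179900 km².
True area of national park: 390000 × cos(52.7°) = 390000 × 0.6060 = 236300 km².
Ratio = 179900 / 236300 ≈ 0.761.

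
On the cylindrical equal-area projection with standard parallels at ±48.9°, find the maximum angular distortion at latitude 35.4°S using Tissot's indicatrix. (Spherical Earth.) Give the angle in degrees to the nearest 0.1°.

24.5°

For cylindrical equal-area with standard parallel φ₀, h = cos φ / cos φ₀ and k = cos φ₀ / cos φ, so h·k = 1.
At 35.4°: h = 1.240, k = 0.8065; principal scales a = 1.240, b = 0.8065.
sin(ω/2) = (a − b)/(a + b) = 0.4335/2.046 = 0.2118, so ω = 2 arcsin(0.2118) ≈ 24.5°.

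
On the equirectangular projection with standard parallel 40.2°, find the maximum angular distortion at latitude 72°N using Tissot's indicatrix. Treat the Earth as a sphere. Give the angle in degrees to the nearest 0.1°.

50.2°

The equidistant cylindrical projection with φ₀ = 40.2° has h = 1 (meridians true) and k = cos φ₀ / cos φ along parallels.
At 72°: h = 1.000, k = 2.472; principal scales a = 2.472, b = 1.000.
sin(ω/2) = (a − b)/(a + b) = 1.472/3.472 = 0.4239, so ω = 2 arcsin(0.4239) ≈ 50.2°.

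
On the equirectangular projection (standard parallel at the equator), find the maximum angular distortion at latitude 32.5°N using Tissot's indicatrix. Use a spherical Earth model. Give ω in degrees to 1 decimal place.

Plate carrée maps x = Rλ, y = Rφ. The meridian scale is h = 1 and the parallel scale is k = 1/cos φ = sec φ.
At 32.5°: h = 1.000, k = 1.186; principal scales a = 1.186, b = 1.000.
sin(ω/2) = (a − b)/(a + b) = 0.1857/2.186 = 0.08496, so ω = 2 arcsin(0.08496) ≈ 9.7°.

9.7°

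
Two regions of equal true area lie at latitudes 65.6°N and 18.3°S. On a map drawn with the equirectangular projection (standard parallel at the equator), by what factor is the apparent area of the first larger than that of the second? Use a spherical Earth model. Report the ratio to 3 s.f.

Plate carrée maps x = Rλ, y = Rφ. The meridian scale is h = 1 and the parallel scale is k = 1/cos φ = sec φ.
Areal scale at 65.6°: h·k = 1.000 × 2.421 = 2.421.
Areal scale at 18.3°: h·k = 1.000 × 1.053 = 1.053.
Ratio = 2.421/1.053 ≈ 2.30.

2.30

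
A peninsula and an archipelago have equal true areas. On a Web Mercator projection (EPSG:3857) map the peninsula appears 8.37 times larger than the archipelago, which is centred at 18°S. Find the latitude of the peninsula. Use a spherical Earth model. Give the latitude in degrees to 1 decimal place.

70.8°

For equal true areas on Mercator, apparent areas scale as sec²φ, so the ratio is cos²φ₂ / cos²φ₁.
cos²φ₂ / cos²φ₁ = 8.37  ⇒  cos φ₁ = cos 18° / √8.37 = 0.9511/2.893 = 0.3287.
φ₁ = arccos(0.3287) ≈ 70.8°.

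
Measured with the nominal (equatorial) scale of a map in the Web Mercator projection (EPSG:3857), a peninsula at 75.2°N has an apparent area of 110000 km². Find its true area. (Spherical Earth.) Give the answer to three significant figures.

7180 km²

Mercator is conformal, so the point scale is isotropic: h = k = sec φ = 1/cos φ.
Areal scale = k² = sec²φ = 1/cos²(75.2°) = 1/0.2554² = 15.33.
True area = apparent / (areal scale) = 110000 / 15.33 ≈ 7180 km².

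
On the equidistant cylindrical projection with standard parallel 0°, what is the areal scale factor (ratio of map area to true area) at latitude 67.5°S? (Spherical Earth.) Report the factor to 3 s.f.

Plate carrée maps x = Rλ, y = Rφ. The meridian scale is h = 1 and the parallel scale is k = 1/cos φ = sec φ.
Areal scale = h·k = 1 × sec φ; at 67.5°, h = 1.000, k = 2.613, so h·k = 2.613.

2.61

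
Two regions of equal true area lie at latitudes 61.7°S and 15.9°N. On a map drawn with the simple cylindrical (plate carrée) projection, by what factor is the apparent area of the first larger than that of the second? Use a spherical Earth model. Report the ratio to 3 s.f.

2.03

Plate carrée maps x = Rλ, y = Rφ. The meridian scale is h = 1 and the parallel scale is k = 1/cos φ = sec φ.
Areal scale at 61.7°: h·k = 1.000 × 2.109 = 2.109.
Areal scale at 15.9°: h·k = 1.000 × 1.040 = 1.040.
Ratio = 2.109/1.040 ≈ 2.03.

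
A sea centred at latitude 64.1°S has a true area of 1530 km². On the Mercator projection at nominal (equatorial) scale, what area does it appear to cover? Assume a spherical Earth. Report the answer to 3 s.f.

8020 km²

Mercator is conformal, so the point scale is isotropic: h = k = sec φ = 1/cos φ.
Areal scale = k² = sec²φ = 1/cos²(64.1°) = 1/0.4368² = 5.241.
Apparent area = 1530 × 5.241 ≈ 8020 km².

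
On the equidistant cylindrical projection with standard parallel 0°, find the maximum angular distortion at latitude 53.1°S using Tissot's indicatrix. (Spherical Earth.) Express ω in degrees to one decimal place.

For the equirectangular projection with φ₀ = 0 (plate carrée), h = 1 along meridians and k = sec φ along parallels.
At 53.1°: h = 1.000, k = 1.666; principal scales a = 1.666, b = 1.000.
sin(ω/2) = (a − b)/(a + b) = 0.6655/2.666 = 0.2497, so ω = 2 arcsin(0.2497) ≈ 28.9°.

28.9°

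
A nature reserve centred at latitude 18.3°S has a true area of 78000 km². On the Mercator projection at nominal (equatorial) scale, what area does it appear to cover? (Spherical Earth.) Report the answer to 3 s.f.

The Mercator projection is conformal; its linear scale factor is the same in every direction and equals sec φ = 1/cos φ.
Areal scale = k² = sec²φ = 1/cos²(18.3°) = 1/0.9494² = 1.109.
Apparent area = 78000 × 1.109 ≈ 86500 km².

86500 km²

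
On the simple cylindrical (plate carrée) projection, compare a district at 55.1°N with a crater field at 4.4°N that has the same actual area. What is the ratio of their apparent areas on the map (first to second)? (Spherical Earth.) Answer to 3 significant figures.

In the plate carrée (x = Rλ, y = Rφ), meridians are true-scale (h = 1) and parallels are stretched by k = sec φ.
Areal scale at 55.1°: h·k = 1.000 × 1.748 = 1.748.
Areal scale at 4.4°: h·k = 1.000 × 1.003 = 1.003.
Ratio = 1.748/1.003 ≈ 1.74.

1.74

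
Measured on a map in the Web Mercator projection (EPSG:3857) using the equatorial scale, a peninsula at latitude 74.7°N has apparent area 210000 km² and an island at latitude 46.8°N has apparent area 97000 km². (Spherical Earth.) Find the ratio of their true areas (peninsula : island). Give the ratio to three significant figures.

On Mercator the areal scale is sec²φ, so true area = apparent × cos²φ.
True area of peninsula: 210000 × cos²(74.7°) = 210000 × 0.06963 = 14620 km².
True area of island: 97000 × cos²(46.8°) = 97000 × 0.4686 = 45450 km².
Ratio = 14620 / 45450 ≈ 0.322.

0.322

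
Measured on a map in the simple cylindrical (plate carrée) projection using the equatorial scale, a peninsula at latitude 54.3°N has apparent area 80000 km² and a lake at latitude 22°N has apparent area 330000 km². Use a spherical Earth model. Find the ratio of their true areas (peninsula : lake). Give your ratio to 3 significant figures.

0.153

Plate carrée has h = 1 and k = sec φ, giving areal scale sec φ; true area = (apparent area) · cos φ.
True area of peninsula: 80000 × cos(54.3°) = 80000 × 0.5835 = 46680 km².
True area of lake: 330000 × cos(22°) = 330000 × 0.9272 = 306000 km².
Ratio = 46680 / 306000 ≈ 0.153.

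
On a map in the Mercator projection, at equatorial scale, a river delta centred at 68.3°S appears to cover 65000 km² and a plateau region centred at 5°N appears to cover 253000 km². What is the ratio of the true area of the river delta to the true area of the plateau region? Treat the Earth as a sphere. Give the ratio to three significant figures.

0.0354

Mercator's areal exaggeration is sec²φ; hence true area = (apparent area) · cos²φ.
True area of river delta: 65000 × cos²(68.3°) = 65000 × 0.1367 = 8886 km².
True area of plateau region: 253000 × cos²(5°) = 253000 × 0.9924 = 251100 km².
Ratio = 8886 / 251100 ≈ 0.0354.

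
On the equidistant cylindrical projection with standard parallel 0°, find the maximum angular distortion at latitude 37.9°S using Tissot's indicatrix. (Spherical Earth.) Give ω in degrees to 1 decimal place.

13.5°

For the equirectangular projection with φ₀ = 0 (plate carrée), h = 1 along meridians and k = sec φ along parallels.
At 37.9°: h = 1.000, k = 1.267; principal scales a = 1.267, b = 1.000.
sin(ω/2) = (a − b)/(a + b) = 0.2673/2.267 = 0.1179, so ω = 2 arcsin(0.1179) ≈ 13.5°.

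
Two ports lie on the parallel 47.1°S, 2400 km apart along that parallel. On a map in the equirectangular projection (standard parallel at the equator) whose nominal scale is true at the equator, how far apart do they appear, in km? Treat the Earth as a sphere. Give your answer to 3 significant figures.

3530 km

Plate carrée maps x = Rλ, y = Rφ. The meridian scale is h = 1 and the parallel scale is k = 1/cos φ = sec φ.
Along the parallel, k = sec 47.1° = 1/0.6807 = 1.469.
Map distance = 2400 × 1.469 ≈ 3530 km.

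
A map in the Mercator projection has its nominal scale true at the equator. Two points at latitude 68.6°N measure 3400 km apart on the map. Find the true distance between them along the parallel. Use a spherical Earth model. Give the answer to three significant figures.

For Mercator, h = k = sec φ (a conformal cylindrical projection has a single point scale, 1/cos φ).
Along the parallel at 68.6°, map distances are exaggerated by k = sec 68.6° = 2.741.
True distance = 3400 / 2.741 = 3400 × cos 68.6° ≈ 1240 km.

1240 km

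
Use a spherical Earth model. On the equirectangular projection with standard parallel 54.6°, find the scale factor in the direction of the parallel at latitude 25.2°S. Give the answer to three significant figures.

0.640

With standard parallel φ₀ = 54.6°, the equirectangular projection gives x = Rλ cos φ₀, y = Rφ, so h = 1 and k = cos 54.6° / cos φ.
k = cos 54.6° / cos 25.2° = 0.5793/0.9048 = 0.6402.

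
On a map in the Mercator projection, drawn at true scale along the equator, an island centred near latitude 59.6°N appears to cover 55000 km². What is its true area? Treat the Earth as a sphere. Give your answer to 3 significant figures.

14100 km²

The Mercator projection is conformal; its linear scale factor is the same in every direction and equals sec φ = 1/cos φ.
Areal scale = k² = sec²φ = 1/cos²(59.6°) = 1/0.5060² = 3.905.
True area = apparent / (areal scale) = 55000 / 3.905 ≈ 14100 km².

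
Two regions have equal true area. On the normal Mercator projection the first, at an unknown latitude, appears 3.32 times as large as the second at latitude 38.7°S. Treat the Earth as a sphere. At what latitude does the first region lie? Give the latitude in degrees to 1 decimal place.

64.6°

Mercator areal scale is sec²φ, so apparent-area ratio = sec²φ₁ / sec²φ₂ = cos²φ₂ / cos²φ₁.
cos²φ₂ / cos²φ₁ = 3.32  ⇒  cos φ₁ = cos 38.7° / √3.32 = 0.7804/1.822 = 0.4283.
φ₁ = arccos(0.4283) ≈ 64.6°.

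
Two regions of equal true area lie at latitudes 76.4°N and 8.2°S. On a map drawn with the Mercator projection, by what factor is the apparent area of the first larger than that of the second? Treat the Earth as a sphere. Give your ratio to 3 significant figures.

17.7

Mercator is conformal with k = sec φ, so areal scale = k² = sec²φ.
At 76.4°: sec²(76.4°) = 1/0.2351² = 18.09.
At 8.2°: sec²(8.2°) = 1/0.9898² = 1.021.
Ratio = 18.09/1.021 = cos²(8.2°)/cos²(76.4°) ≈ 17.7.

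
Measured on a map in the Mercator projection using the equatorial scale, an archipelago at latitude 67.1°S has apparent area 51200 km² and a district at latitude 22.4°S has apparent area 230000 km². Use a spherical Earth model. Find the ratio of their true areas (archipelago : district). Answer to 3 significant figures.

Since Mercator area scale is 1/cos²φ, the true area equals the apparent area multiplied by cos²φ.
True area of archipelago: 51200 × cos²(67.1°) = 51200 × 0.1514 = 7753 km².
True area of district: 230000 × cos²(22.4°) = 230000 × 0.8548 = 196600 km².
Ratio = 7753 / 196600 ≈ 0.0394.

0.0394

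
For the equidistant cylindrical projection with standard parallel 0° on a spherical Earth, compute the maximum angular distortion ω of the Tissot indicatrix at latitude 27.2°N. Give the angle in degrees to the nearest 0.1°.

For the equirectangular projection with φ₀ = 0 (plate carrée), h = 1 along meridians and k = sec φ along parallels.
At 27.2°: h = 1.000, k = 1.124; principal scales a = 1.124, b = 1.000.
sin(ω/2) = (a − b)/(a + b) = 0.1243/2.124 = 0.05853, so ω = 2 arcsin(0.05853) ≈ 6.7°.

6.7°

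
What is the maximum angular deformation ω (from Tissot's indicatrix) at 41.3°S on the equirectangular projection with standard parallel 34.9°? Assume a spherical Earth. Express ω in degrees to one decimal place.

5.0°

With standard parallel φ₀ = 34.9°, the equirectangular projection gives x = Rλ cos φ₀, y = Rφ, so h = 1 and k = cos 34.9° / cos φ.
At 41.3°: h = 1.000, k = 1.092; principal scales a = 1.092, b = 1.000.
sin(ω/2) = (a − b)/(a + b) = 0.09170/2.092 = 0.04384, so ω = 2 arcsin(0.04384) ≈ 5.0°.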